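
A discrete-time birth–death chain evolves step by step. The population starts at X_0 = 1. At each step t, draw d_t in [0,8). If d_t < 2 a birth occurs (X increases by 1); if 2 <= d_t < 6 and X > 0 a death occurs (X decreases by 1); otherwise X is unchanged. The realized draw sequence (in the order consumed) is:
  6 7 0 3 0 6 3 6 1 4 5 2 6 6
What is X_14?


0

t=0: X=1, d=6 → hold, X_1=1
t=1: X=1, d=7 → hold, X_2=1
t=2: X=1, d=0 → birth, X_3=2
t=3: X=2, d=3 → death, X_4=1
t=4: X=1, d=0 → birth, X_5=2
t=5: X=2, d=6 → hold, X_6=2
t=6: X=2, d=3 → death, X_7=1
t=7: X=1, d=6 → hold, X_8=1
t=8: X=1, d=1 → birth, X_9=2
t=9: X=2, d=4 → death, X_10=1
t=10: X=1, d=5 → death, X_11=0
t=11: X=0, d=2 → hold, X_12=0
t=12: X=0, d=6 → hold, X_13=0
t=13: X=0, d=6 → hold, X_14=0


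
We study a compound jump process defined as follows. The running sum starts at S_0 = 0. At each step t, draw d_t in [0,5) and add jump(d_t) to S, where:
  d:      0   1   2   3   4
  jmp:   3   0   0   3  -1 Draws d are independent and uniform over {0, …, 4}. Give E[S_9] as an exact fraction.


9

Outcome values over d=0..4: [3, 0, 0, 3, -1]
Σy = 5, Σy² = 19, M = 5
μ = 5/5 = 1,  σ² = 19/5 − (1)² = 14/5
E[S_9] = 0 + 9·(1) = 9


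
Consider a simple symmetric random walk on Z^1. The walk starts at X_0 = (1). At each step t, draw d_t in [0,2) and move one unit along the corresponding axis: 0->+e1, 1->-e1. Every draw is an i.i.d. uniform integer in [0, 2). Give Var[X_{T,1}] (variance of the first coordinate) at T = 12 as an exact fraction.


Outcome values over d=0..1: [1, -1]
Σy = 0, Σy² = 2, M = 2
μ = 0/2 = 0,  σ² = 2/2 − (0)² = 1
Independent increments: Var[X_12] = 12·σ² = 12·(1) = 12

12


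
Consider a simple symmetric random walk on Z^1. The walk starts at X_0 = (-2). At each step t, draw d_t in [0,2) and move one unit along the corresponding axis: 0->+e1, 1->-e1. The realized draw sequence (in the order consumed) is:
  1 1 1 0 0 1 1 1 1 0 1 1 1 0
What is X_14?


(-8)

t=0: X=(-2), d=1 → -e1, X_1=(-3)
t=1: X=(-3), d=1 → -e1, X_2=(-4)
t=2: X=(-4), d=1 → -e1, X_3=(-5)
t=3: X=(-5), d=0 → +e1, X_4=(-4)
t=4: X=(-4), d=0 → +e1, X_5=(-3)
t=5: X=(-3), d=1 → -e1, X_6=(-4)
t=6: X=(-4), d=1 → -e1, X_7=(-5)
t=7: X=(-5), d=1 → -e1, X_8=(-6)
t=8: X=(-6), d=1 → -e1, X_9=(-7)
t=9: X=(-7), d=0 → +e1, X_10=(-6)
t=10: X=(-6), d=1 → -e1, X_11=(-7)
t=11: X=(-7), d=1 → -e1, X_12=(-8)
t=12: X=(-8), d=1 → -e1, X_13=(-9)
t=13: X=(-9), d=0 → +e1, X_14=(-8)


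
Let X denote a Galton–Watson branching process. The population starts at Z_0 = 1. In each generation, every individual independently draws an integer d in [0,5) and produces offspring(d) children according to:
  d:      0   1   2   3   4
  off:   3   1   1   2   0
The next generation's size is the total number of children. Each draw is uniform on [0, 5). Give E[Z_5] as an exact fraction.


Outcome values over d=0..4: [3, 1, 1, 2, 0]
Σy = 7, Σy² = 15, M = 5
μ = 7/5 = 7/5,  σ² = 15/5 − (7/5)² = 26/25
E[Z_0] = 1
E[Z_1] = 7/5·E[Z_0] = 7/5
E[Z_2] = 7/5·E[Z_1] = 49/25
E[Z_3] = 7/5·E[Z_2] = 343/125
E[Z_4] = 7/5·E[Z_3] = 2401/625
E[Z_5] = 7/5·E[Z_4] = 16807/3125

16807/3125


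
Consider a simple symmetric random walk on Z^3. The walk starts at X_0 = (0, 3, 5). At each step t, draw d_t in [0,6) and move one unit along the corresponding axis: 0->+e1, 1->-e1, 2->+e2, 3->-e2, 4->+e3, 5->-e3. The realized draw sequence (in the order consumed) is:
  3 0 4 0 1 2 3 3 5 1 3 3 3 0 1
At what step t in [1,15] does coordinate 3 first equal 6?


3

t=0: X=(0, 3, 5), d=3 → -e2, X_1=(0, 2, 5)
t=1: X=(0, 2, 5), d=0 → +e1, X_2=(1, 2, 5)
t=2: X=(1, 2, 5), d=4 → +e3, X_3=(1, 2, 6)
t=3: X=(1, 2, 6), d=0 → +e1, X_4=(2, 2, 6)
t=4: X=(2, 2, 6), d=1 → -e1, X_5=(1, 2, 6)
t=5: X=(1, 2, 6), d=2 → +e2, X_6=(1, 3, 6)
t=6: X=(1, 3, 6), d=3 → -e2, X_7=(1, 2, 6)
t=7: X=(1, 2, 6), d=3 → -e2, X_8=(1, 1, 6)
t=8: X=(1, 1, 6), d=5 → -e3, X_9=(1, 1, 5)
t=9: X=(1, 1, 5), d=1 → -e1, X_10=(0, 1, 5)
t=10: X=(0, 1, 5), d=3 → -e2, X_11=(0, 0, 5)
t=11: X=(0, 0, 5), d=3 → -e2, X_12=(0, -1, 5)
t=12: X=(0, -1, 5), d=3 → -e2, X_13=(0, -2, 5)
t=13: X=(0, -2, 5), d=0 → +e1, X_14=(1, -2, 5)
t=14: X=(1, -2, 5), d=1 → -e1, X_15=(0, -2, 5)


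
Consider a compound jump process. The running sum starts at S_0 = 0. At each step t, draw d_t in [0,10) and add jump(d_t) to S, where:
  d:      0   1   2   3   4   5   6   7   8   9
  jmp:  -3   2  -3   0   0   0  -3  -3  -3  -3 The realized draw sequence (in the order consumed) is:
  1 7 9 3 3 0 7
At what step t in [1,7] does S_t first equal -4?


3

t=0: S=0, d=1, jump=2, S_1=2
t=1: S=2, d=7, jump=-3, S_2=-1
t=2: S=-1, d=9, jump=-3, S_3=-4
t=3: S=-4, d=3, jump=0, S_4=-4
t=4: S=-4, d=3, jump=0, S_5=-4
t=5: S=-4, d=0, jump=-3, S_6=-7
t=6: S=-7, d=7, jump=-3, S_7=-10


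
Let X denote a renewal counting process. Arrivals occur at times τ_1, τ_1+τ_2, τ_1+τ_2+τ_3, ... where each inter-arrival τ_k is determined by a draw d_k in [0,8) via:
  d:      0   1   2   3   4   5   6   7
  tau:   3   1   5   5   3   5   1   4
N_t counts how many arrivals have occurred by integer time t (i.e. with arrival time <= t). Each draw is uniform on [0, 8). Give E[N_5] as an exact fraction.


1349/1024

Inter-arrival values over d=0..7: [3, 1, 5, 5, 3, 5, 1, 4]
Each d has probability 1/8, so the pmf of τ is: f(1) = 1/4, f(3) = 1/4, f(4) = 1/8, f(5) = 3/8
Renewal equation for m(n) = E[N_n]: condition on τ_1 = k (if k <= n, one arrival plus a fresh copy on the remaining n−k steps): m(n) = F(n) + Σ_{k<=n} f(k)·m(n−k), where F(n) = P(τ <= n) and m(0) = 0
m(1) = F(1) = 1/4
m(2) = F(2) + f(1)·m(1) = 1/4 + 1/4·1/4 = 5/16
m(3) = F(3) + f(1)·m(2) = 1/2 + 1/4·5/16 = 37/64
m(4) = F(4) + f(1)·m(3) + f(3)·m(1) = 5/8 + 1/4·37/64 + 1/4·1/4 = 213/256
m(5) = F(5) + f(1)·m(4) + f(3)·m(2) + f(4)·m(1) = 1 + 1/4·213/256 + 1/4·5/16 + 1/8·1/4 = 1349/1024
E[N_5] = m(5) = 1349/1024


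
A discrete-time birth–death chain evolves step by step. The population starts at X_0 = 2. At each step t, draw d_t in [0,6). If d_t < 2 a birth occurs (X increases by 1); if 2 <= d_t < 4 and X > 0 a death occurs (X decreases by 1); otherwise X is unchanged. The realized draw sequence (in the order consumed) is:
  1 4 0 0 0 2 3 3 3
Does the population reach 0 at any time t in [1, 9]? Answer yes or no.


no

t=0: X=2, d=1 → birth, X_1=3
t=1: X=3, d=4 → hold, X_2=3
t=2: X=3, d=0 → birth, X_3=4
t=3: X=4, d=0 → birth, X_4=5
t=4: X=5, d=0 → birth, X_5=6
t=5: X=6, d=2 → death, X_6=5
t=6: X=5, d=3 → death, X_7=4
t=7: X=4, d=3 → death, X_8=3
t=8: X=3, d=3 → death, X_9=2


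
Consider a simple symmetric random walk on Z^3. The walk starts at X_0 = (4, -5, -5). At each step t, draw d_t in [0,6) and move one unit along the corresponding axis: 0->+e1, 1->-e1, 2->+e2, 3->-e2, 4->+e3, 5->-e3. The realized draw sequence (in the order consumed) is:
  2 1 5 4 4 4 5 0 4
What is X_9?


(4, -4, -3)

t=0: X=(4, -5, -5), d=2 → +e2, X_1=(4, -4, -5)
t=1: X=(4, -4, -5), d=1 → -e1, X_2=(3, -4, -5)
t=2: X=(3, -4, -5), d=5 → -e3, X_3=(3, -4, -6)
t=3: X=(3, -4, -6), d=4 → +e3, X_4=(3, -4, -5)
t=4: X=(3, -4, -5), d=4 → +e3, X_5=(3, -4, -4)
t=5: X=(3, -4, -4), d=4 → +e3, X_6=(3, -4, -3)
t=6: X=(3, -4, -3), d=5 → -e3, X_7=(3, -4, -4)
t=7: X=(3, -4, -4), d=0 → +e1, X_8=(4, -4, -4)
t=8: X=(4, -4, -4), d=4 → +e3, X_9=(4, -4, -3)


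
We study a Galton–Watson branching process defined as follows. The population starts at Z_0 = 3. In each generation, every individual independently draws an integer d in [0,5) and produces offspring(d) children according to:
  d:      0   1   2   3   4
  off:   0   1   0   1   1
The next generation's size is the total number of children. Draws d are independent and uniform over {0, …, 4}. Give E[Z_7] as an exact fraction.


6561/78125

Outcome values over d=0..4: [0, 1, 0, 1, 1]
Σy = 3, Σy² = 3, M = 5
μ = 3/5 = 3/5,  σ² = 3/5 − (3/5)² = 6/25
E[Z_0] = 3
E[Z_1] = 3/5·E[Z_0] = 9/5
E[Z_2] = 3/5·E[Z_1] = 27/25
E[Z_3] = 3/5·E[Z_2] = 81/125
E[Z_4] = 3/5·E[Z_3] = 243/625
E[Z_5] = 3/5·E[Z_4] = 729/3125
E[Z_6] = 3/5·E[Z_5] = 2187/15625
E[Z_7] = 3/5·E[Z_6] = 6561/78125


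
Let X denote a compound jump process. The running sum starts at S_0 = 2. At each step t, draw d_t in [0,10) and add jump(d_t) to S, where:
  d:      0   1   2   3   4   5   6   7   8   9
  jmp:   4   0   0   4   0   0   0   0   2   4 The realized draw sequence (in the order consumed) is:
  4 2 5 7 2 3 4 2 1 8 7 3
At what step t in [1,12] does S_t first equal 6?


t=0: S=2, d=4, jump=0, S_1=2
t=1: S=2, d=2, jump=0, S_2=2
t=2: S=2, d=5, jump=0, S_3=2
t=3: S=2, d=7, jump=0, S_4=2
t=4: S=2, d=2, jump=0, S_5=2
t=5: S=2, d=3, jump=4, S_6=6
t=6: S=6, d=4, jump=0, S_7=6
t=7: S=6, d=2, jump=0, S_8=6
t=8: S=6, d=1, jump=0, S_9=6
t=9: S=6, d=8, jump=2, S_10=8
t=10: S=8, d=7, jump=0, S_11=8
t=11: S=8, d=3, jump=4, S_12=12

6


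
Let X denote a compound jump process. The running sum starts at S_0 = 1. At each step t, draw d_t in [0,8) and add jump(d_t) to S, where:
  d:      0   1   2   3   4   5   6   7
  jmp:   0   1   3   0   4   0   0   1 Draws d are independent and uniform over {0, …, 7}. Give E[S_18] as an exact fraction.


Outcome values over d=0..7: [0, 1, 3, 0, 4, 0, 0, 1]
Σy = 9, Σy² = 27, M = 8
μ = 9/8 = 9/8,  σ² = 27/8 − (9/8)² = 135/64
E[S_18] = 1 + 18·(9/8) = 85/4

85/4


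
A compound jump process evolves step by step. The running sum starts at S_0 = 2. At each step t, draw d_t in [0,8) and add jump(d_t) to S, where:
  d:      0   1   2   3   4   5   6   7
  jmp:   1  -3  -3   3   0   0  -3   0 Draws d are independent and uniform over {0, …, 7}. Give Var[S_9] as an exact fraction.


2439/64

Outcome values over d=0..7: [1, -3, -3, 3, 0, 0, -3, 0]
Σy = -5, Σy² = 37, M = 8
μ = -5/8 = -5/8,  σ² = 37/8 − (-5/8)² = 271/64
Independent increments: Var[S_9] = 9·σ² = 9·(271/64) = 2439/64


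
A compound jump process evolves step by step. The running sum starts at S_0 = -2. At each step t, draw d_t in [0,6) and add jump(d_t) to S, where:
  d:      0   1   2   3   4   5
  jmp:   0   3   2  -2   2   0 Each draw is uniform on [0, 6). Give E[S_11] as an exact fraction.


43/6

Outcome values over d=0..5: [0, 3, 2, -2, 2, 0]
Σy = 5, Σy² = 21, M = 6
μ = 5/6 = 5/6,  σ² = 21/6 − (5/6)² = 101/36
E[S_11] = -2 + 11·(5/6) = 43/6


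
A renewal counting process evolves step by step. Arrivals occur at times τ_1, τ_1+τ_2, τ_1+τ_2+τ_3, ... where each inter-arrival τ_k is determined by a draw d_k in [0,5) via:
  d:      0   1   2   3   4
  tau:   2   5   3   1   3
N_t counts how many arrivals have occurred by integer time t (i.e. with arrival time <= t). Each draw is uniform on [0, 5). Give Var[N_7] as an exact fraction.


4753791404/6103515625

Inter-arrival values over d=0..4: [2, 5, 3, 1, 3]
Each d has probability 1/5, so the pmf of τ is: f(1) = 1/5, f(2) = 1/5, f(3) = 2/5, f(5) = 1/5
Let p_n(j) = P(N_n = j), with p_0 = [1]. Condition on τ_1: p_n(0) = P(τ > n), and for j >= 1, p_n(j) = Σ_{k<=n} f(k)·p_{n−k}(j−1)
p_1 = [4/5, 1/5]  (j = 0..1)
p_2 = [3/5, 9/25, 1/25]  (j = 0..2)
p_3 = [1/5, 17/25, 14/125, 1/125]  (j = 0..3)
p_4 = [1/5, 12/25, 36/125, 19/625, 1/625]  (j = 0..4)
p_5 = [0, 13/25, 47/125, 12/125, 24/3125, 1/3125]  (j = 0..5)
p_6 = [0, 7/25, 64/125, 111/625, 89/3125, 29/15625, 1/15625]  (j = 0..6)
p_7 = [0, 1/5, 53/125, 188/625, 209/3125, 123/15625, 34/78125, 1/78125]  (j = 0..7)
E[N_7] = Σ j·p_7(j) = 176561/78125;  E[N_7²] = Σ j²·p_7(j) = 459873/78125
Var[N_7] = 459873/78125 − (176561/78125)² = 4753791404/6103515625


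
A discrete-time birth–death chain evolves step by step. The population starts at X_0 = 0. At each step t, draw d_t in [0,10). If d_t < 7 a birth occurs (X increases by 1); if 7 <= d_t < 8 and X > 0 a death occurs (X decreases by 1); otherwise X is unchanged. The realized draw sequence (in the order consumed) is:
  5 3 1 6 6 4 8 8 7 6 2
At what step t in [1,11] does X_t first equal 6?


6

t=0: X=0, d=5 → birth, X_1=1
t=1: X=1, d=3 → birth, X_2=2
t=2: X=2, d=1 → birth, X_3=3
t=3: X=3, d=6 → birth, X_4=4
t=4: X=4, d=6 → birth, X_5=5
t=5: X=5, d=4 → birth, X_6=6
t=6: X=6, d=8 → hold, X_7=6
t=7: X=6, d=8 → hold, X_8=6
t=8: X=6, d=7 → death, X_9=5
t=9: X=5, d=6 → birth, X_10=6
t=10: X=6, d=2 → birth, X_11=7


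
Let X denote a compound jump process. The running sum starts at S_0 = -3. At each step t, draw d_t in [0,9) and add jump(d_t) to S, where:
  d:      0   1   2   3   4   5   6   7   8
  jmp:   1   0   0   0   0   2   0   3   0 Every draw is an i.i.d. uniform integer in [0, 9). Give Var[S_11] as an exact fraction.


Outcome values over d=0..8: [1, 0, 0, 0, 0, 2, 0, 3, 0]
Σy = 6, Σy² = 14, M = 9
μ = 6/9 = 2/3,  σ² = 14/9 − (2/3)² = 10/9
Independent increments: Var[S_11] = 11·σ² = 11·(10/9) = 110/9

110/9


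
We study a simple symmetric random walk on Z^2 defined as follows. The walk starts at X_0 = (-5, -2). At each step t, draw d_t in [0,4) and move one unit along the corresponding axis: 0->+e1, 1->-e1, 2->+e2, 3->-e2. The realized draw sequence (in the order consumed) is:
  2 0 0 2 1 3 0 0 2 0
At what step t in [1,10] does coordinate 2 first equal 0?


t=0: X=(-5, -2), d=2 → +e2, X_1=(-5, -1)
t=1: X=(-5, -1), d=0 → +e1, X_2=(-4, -1)
t=2: X=(-4, -1), d=0 → +e1, X_3=(-3, -1)
t=3: X=(-3, -1), d=2 → +e2, X_4=(-3, 0)
t=4: X=(-3, 0), d=1 → -e1, X_5=(-4, 0)
t=5: X=(-4, 0), d=3 → -e2, X_6=(-4, -1)
t=6: X=(-4, -1), d=0 → +e1, X_7=(-3, -1)
t=7: X=(-3, -1), d=0 → +e1, X_8=(-2, -1)
t=8: X=(-2, -1), d=2 → +e2, X_9=(-2, 0)
t=9: X=(-2, 0), d=0 → +e1, X_10=(-1, 0)

4


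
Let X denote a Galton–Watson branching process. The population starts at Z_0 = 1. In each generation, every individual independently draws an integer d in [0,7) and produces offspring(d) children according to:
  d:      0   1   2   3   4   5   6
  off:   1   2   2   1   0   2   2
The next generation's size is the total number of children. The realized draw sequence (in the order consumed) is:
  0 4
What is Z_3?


0

gen 0: Z_0=1, draws=[0], offspring=[1], Z_1=1
gen 1: Z_1=1, draws=[4], offspring=[0], Z_2=0
gen 2: Z_2=0, draws=[], offspring=[], Z_3=0


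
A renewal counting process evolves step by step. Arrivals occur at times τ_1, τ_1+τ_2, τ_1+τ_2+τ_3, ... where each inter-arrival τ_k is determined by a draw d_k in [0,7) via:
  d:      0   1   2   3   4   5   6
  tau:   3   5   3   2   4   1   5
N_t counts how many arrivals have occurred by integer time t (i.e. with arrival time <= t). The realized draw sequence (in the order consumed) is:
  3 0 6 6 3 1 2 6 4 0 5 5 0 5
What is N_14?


draw d_1=3: τ_1=2, arrival time A_1=2
draw d_2=0: τ_2=3, arrival time A_2=5
draw d_3=6: τ_3=5, arrival time A_3=10
draw d_4=6: τ_4=5, arrival time A_4=15
draw d_5=3: τ_5=2, arrival time A_5=17
draw d_6=1: τ_6=5, arrival time A_6=22
draw d_7=2: τ_7=3, arrival time A_7=25
draw d_8=6: τ_8=5, arrival time A_8=30
draw d_9=4: τ_9=4, arrival time A_9=34
draw d_10=0: τ_10=3, arrival time A_10=37
draw d_11=5: τ_11=1, arrival time A_11=38
draw d_12=5: τ_12=1, arrival time A_12=39
draw d_13=0: τ_13=3, arrival time A_13=42
draw d_14=5: τ_14=1, arrival time A_14=43
N_t over t=0..14: 0:0 1:0 2:1 3:1 4:1 5:2 6:2 7:2 8:2 9:2 10:3 11:3 12:3 13:3 14:3

3


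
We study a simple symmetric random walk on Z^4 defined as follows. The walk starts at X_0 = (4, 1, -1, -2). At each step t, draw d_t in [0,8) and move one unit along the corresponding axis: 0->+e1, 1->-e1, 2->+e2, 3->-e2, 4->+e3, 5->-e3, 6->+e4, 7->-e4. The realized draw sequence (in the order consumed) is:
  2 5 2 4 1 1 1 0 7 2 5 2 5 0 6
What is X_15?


t=0: X=(4, 1, -1, -2), d=2 → +e2, X_1=(4, 2, -1, -2)
t=1: X=(4, 2, -1, -2), d=5 → -e3, X_2=(4, 2, -2, -2)
t=2: X=(4, 2, -2, -2), d=2 → +e2, X_3=(4, 3, -2, -2)
t=3: X=(4, 3, -2, -2), d=4 → +e3, X_4=(4, 3, -1, -2)
t=4: X=(4, 3, -1, -2), d=1 → -e1, X_5=(3, 3, -1, -2)
t=5: X=(3, 3, -1, -2), d=1 → -e1, X_6=(2, 3, -1, -2)
t=6: X=(2, 3, -1, -2), d=1 → -e1, X_7=(1, 3, -1, -2)
t=7: X=(1, 3, -1, -2), d=0 → +e1, X_8=(2, 3, -1, -2)
t=8: X=(2, 3, -1, -2), d=7 → -e4, X_9=(2, 3, -1, -3)
t=9: X=(2, 3, -1, -3), d=2 → +e2, X_10=(2, 4, -1, -3)
t=10: X=(2, 4, -1, -3), d=5 → -e3, X_11=(2, 4, -2, -3)
t=11: X=(2, 4, -2, -3), d=2 → +e2, X_12=(2, 5, -2, -3)
t=12: X=(2, 5, -2, -3), d=5 → -e3, X_13=(2, 5, -3, -3)
t=13: X=(2, 5, -3, -3), d=0 → +e1, X_14=(3, 5, -3, -3)
t=14: X=(3, 5, -3, -3), d=6 → +e4, X_15=(3, 5, -3, -2)

(3, 5, -3, -2)


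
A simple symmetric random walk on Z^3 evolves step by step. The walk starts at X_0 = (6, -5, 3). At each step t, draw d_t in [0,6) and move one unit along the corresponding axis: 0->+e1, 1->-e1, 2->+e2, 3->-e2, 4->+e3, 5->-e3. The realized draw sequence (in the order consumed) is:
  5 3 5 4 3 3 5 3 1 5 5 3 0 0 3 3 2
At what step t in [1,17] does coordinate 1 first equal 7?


t=0: X=(6, -5, 3), d=5 → -e3, X_1=(6, -5, 2)
t=1: X=(6, -5, 2), d=3 → -e2, X_2=(6, -6, 2)
t=2: X=(6, -6, 2), d=5 → -e3, X_3=(6, -6, 1)
t=3: X=(6, -6, 1), d=4 → +e3, X_4=(6, -6, 2)
t=4: X=(6, -6, 2), d=3 → -e2, X_5=(6, -7, 2)
t=5: X=(6, -7, 2), d=3 → -e2, X_6=(6, -8, 2)
t=6: X=(6, -8, 2), d=5 → -e3, X_7=(6, -8, 1)
t=7: X=(6, -8, 1), d=3 → -e2, X_8=(6, -9, 1)
t=8: X=(6, -9, 1), d=1 → -e1, X_9=(5, -9, 1)
t=9: X=(5, -9, 1), d=5 → -e3, X_10=(5, -9, 0)
t=10: X=(5, -9, 0), d=5 → -e3, X_11=(5, -9, -1)
t=11: X=(5, -9, -1), d=3 → -e2, X_12=(5, -10, -1)
t=12: X=(5, -10, -1), d=0 → +e1, X_13=(6, -10, -1)
t=13: X=(6, -10, -1), d=0 → +e1, X_14=(7, -10, -1)
t=14: X=(7, -10, -1), d=3 → -e2, X_15=(7, -11, -1)
t=15: X=(7, -11, -1), d=3 → -e2, X_16=(7, -12, -1)
t=16: X=(7, -12, -1), d=2 → +e2, X_17=(7, -11, -1)

14


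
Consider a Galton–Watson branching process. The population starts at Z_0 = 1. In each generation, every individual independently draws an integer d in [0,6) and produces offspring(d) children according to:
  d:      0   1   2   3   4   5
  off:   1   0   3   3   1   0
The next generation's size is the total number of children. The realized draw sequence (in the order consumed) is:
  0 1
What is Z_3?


0

gen 0: Z_0=1, draws=[0], offspring=[1], Z_1=1
gen 1: Z_1=1, draws=[1], offspring=[0], Z_2=0
gen 2: Z_2=0, draws=[], offspring=[], Z_3=0


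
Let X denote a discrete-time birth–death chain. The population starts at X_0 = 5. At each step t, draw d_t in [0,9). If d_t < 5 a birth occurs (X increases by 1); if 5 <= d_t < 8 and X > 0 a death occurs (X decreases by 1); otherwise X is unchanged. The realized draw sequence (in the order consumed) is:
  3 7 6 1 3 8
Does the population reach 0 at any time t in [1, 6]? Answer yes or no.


no

t=0: X=5, d=3 → birth, X_1=6
t=1: X=6, d=7 → death, X_2=5
t=2: X=5, d=6 → death, X_3=4
t=3: X=4, d=1 → birth, X_4=5
t=4: X=5, d=3 → birth, X_5=6
t=5: X=6, d=8 → hold, X_6=6


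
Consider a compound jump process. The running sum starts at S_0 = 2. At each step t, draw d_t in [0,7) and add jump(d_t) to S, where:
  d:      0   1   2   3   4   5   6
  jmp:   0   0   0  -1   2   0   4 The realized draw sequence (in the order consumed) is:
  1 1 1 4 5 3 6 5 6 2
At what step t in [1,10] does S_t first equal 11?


t=0: S=2, d=1, jump=0, S_1=2
t=1: S=2, d=1, jump=0, S_2=2
t=2: S=2, d=1, jump=0, S_3=2
t=3: S=2, d=4, jump=2, S_4=4
t=4: S=4, d=5, jump=0, S_5=4
t=5: S=4, d=3, jump=-1, S_6=3
t=6: S=3, d=6, jump=4, S_7=7
t=7: S=7, d=5, jump=0, S_8=7
t=8: S=7, d=6, jump=4, S_9=11
t=9: S=11, d=2, jump=0, S_10=11

9


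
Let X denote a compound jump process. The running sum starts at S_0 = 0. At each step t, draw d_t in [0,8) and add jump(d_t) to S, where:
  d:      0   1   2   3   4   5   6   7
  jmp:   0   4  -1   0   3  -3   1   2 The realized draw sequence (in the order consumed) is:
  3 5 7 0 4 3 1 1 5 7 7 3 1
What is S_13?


15

t=0: S=0, d=3, jump=0, S_1=0
t=1: S=0, d=5, jump=-3, S_2=-3
t=2: S=-3, d=7, jump=2, S_3=-1
t=3: S=-1, d=0, jump=0, S_4=-1
t=4: S=-1, d=4, jump=3, S_5=2
t=5: S=2, d=3, jump=0, S_6=2
t=6: S=2, d=1, jump=4, S_7=6
t=7: S=6, d=1, jump=4, S_8=10
t=8: S=10, d=5, jump=-3, S_9=7
t=9: S=7, d=7, jump=2, S_10=9
t=10: S=9, d=7, jump=2, S_11=11
t=11: S=11, d=3, jump=0, S_12=11
t=12: S=11, d=1, jump=4, S_13=15


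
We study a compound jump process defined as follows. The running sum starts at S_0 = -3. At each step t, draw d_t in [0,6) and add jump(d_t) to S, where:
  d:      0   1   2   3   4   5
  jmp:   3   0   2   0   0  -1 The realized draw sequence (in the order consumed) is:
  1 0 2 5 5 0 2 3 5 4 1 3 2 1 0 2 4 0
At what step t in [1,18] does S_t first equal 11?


16

t=0: S=-3, d=1, jump=0, S_1=-3
t=1: S=-3, d=0, jump=3, S_2=0
t=2: S=0, d=2, jump=2, S_3=2
t=3: S=2, d=5, jump=-1, S_4=1
t=4: S=1, d=5, jump=-1, S_5=0
t=5: S=0, d=0, jump=3, S_6=3
t=6: S=3, d=2, jump=2, S_7=5
t=7: S=5, d=3, jump=0, S_8=5
t=8: S=5, d=5, jump=-1, S_9=4
t=9: S=4, d=4, jump=0, S_10=4
t=10: S=4, d=1, jump=0, S_11=4
t=11: S=4, d=3, jump=0, S_12=4
t=12: S=4, d=2, jump=2, S_13=6
t=13: S=6, d=1, jump=0, S_14=6
t=14: S=6, d=0, jump=3, S_15=9
t=15: S=9, d=2, jump=2, S_16=11
t=16: S=11, d=4, jump=0, S_17=11
t=17: S=11, d=0, jump=3, S_18=14


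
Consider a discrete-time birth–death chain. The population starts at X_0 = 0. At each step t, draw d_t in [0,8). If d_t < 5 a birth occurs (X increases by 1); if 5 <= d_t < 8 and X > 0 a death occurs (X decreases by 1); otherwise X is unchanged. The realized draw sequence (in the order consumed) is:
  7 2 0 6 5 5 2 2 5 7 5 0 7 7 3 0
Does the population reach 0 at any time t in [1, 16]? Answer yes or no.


t=0: X=0, d=7 → hold, X_1=0
t=1: X=0, d=2 → birth, X_2=1
t=2: X=1, d=0 → birth, X_3=2
t=3: X=2, d=6 → death, X_4=1
t=4: X=1, d=5 → death, X_5=0
t=5: X=0, d=5 → hold, X_6=0
t=6: X=0, d=2 → birth, X_7=1
t=7: X=1, d=2 → birth, X_8=2
t=8: X=2, d=5 → death, X_9=1
t=9: X=1, d=7 → death, X_10=0
t=10: X=0, d=5 → hold, X_11=0
t=11: X=0, d=0 → birth, X_12=1
t=12: X=1, d=7 → death, X_13=0
t=13: X=0, d=7 → hold, X_14=0
t=14: X=0, d=3 → birth, X_15=1
t=15: X=1, d=0 → birth, X_16=2

yes


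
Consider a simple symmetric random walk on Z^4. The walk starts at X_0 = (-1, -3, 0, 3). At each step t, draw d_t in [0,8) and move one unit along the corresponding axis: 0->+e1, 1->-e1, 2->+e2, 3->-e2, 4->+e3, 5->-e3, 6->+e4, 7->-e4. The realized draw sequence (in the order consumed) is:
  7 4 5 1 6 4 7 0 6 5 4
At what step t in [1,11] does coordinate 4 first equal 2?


1

t=0: X=(-1, -3, 0, 3), d=7 → -e4, X_1=(-1, -3, 0, 2)
t=1: X=(-1, -3, 0, 2), d=4 → +e3, X_2=(-1, -3, 1, 2)
t=2: X=(-1, -3, 1, 2), d=5 → -e3, X_3=(-1, -3, 0, 2)
t=3: X=(-1, -3, 0, 2), d=1 → -e1, X_4=(-2, -3, 0, 2)
t=4: X=(-2, -3, 0, 2), d=6 → +e4, X_5=(-2, -3, 0, 3)
t=5: X=(-2, -3, 0, 3), d=4 → +e3, X_6=(-2, -3, 1, 3)
t=6: X=(-2, -3, 1, 3), d=7 → -e4, X_7=(-2, -3, 1, 2)
t=7: X=(-2, -3, 1, 2), d=0 → +e1, X_8=(-1, -3, 1, 2)
t=8: X=(-1, -3, 1, 2), d=6 → +e4, X_9=(-1, -3, 1, 3)
t=9: X=(-1, -3, 1, 3), d=5 → -e3, X_10=(-1, -3, 0, 3)
t=10: X=(-1, -3, 0, 3), d=4 → +e3, X_11=(-1, -3, 1, 3)


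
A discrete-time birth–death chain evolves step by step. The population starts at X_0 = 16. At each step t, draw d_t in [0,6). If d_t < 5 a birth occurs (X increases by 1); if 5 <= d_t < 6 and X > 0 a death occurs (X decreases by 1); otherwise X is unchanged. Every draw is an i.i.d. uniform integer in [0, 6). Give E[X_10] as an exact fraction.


68/3

X can drop by at most 1 per step and X_0 = 16 > T = 10, so X_t >= 16 − t >= 6 > 0 for every t <= 10: the floor at 0 (the 'and X > 0' condition) never binds. Hence X_10 = X_0 + Σ_{t<10} Y_t with i.i.d. increments Y_t = y(d_t) ∈ {+1, −1, 0}.
Outcome values over d=0..5: [1, 1, 1, 1, 1, -1]
Σy = 4, Σy² = 6, M = 6
μ = 4/6 = 2/3,  σ² = 6/6 − (2/3)² = 5/9
E[X_10] = 16 + 10·(2/3) = 68/3


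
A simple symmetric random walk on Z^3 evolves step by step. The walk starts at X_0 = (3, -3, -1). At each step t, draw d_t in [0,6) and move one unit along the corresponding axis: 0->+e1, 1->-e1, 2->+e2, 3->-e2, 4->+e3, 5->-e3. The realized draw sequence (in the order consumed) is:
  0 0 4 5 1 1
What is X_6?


t=0: X=(3, -3, -1), d=0 → +e1, X_1=(4, -3, -1)
t=1: X=(4, -3, -1), d=0 → +e1, X_2=(5, -3, -1)
t=2: X=(5, -3, -1), d=4 → +e3, X_3=(5, -3, 0)
t=3: X=(5, -3, 0), d=5 → -e3, X_4=(5, -3, -1)
t=4: X=(5, -3, -1), d=1 → -e1, X_5=(4, -3, -1)
t=5: X=(4, -3, -1), d=1 → -e1, X_6=(3, -3, -1)

(3, -3, -1)


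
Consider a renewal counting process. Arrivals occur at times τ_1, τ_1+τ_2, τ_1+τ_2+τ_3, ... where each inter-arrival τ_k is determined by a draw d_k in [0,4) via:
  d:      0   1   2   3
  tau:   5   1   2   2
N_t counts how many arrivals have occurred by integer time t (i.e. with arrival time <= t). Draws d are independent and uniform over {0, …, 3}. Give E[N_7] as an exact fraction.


44453/16384

Inter-arrival values over d=0..3: [5, 1, 2, 2]
Each d has probability 1/4, so the pmf of τ is: f(1) = 1/4, f(2) = 1/2, f(5) = 1/4
Renewal equation for m(n) = E[N_n]: condition on τ_1 = k (if k <= n, one arrival plus a fresh copy on the remaining n−k steps): m(n) = F(n) + Σ_{k<=n} f(k)·m(n−k), where F(n) = P(τ <= n) and m(0) = 0
m(1) = F(1) = 1/4
m(2) = F(2) + f(1)·m(1) = 3/4 + 1/4·1/4 = 13/16
m(3) = F(3) + f(1)·m(2) + f(2)·m(1) = 3/4 + 1/4·13/16 + 1/2·1/4 = 69/64
m(4) = F(4) + f(1)·m(3) + f(2)·m(2) = 3/4 + 1/4·69/64 + 1/2·13/16 = 365/256
m(5) = F(5) + f(1)·m(4) + f(2)·m(3) = 1 + 1/4·365/256 + 1/2·69/64 = 1941/1024
m(6) = F(6) + f(1)·m(5) + f(2)·m(4) + f(5)·m(1) = 1 + 1/4·1941/1024 + 1/2·365/256 + 1/4·1/4 = 9213/4096
m(7) = F(7) + f(1)·m(6) + f(2)·m(5) + f(5)·m(2) = 1 + 1/4·9213/4096 + 1/2·1941/1024 + 1/4·13/16 = 44453/16384
E[N_7] = m(7) = 44453/16384


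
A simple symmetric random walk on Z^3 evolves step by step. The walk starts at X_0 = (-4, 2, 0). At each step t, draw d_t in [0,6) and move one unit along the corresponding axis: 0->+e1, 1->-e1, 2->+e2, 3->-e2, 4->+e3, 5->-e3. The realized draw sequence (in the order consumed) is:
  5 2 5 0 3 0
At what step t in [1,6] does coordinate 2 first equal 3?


t=0: X=(-4, 2, 0), d=5 → -e3, X_1=(-4, 2, -1)
t=1: X=(-4, 2, -1), d=2 → +e2, X_2=(-4, 3, -1)
t=2: X=(-4, 3, -1), d=5 → -e3, X_3=(-4, 3, -2)
t=3: X=(-4, 3, -2), d=0 → +e1, X_4=(-3, 3, -2)
t=4: X=(-3, 3, -2), d=3 → -e2, X_5=(-3, 2, -2)
t=5: X=(-3, 2, -2), d=0 → +e1, X_6=(-2, 2, -2)

2


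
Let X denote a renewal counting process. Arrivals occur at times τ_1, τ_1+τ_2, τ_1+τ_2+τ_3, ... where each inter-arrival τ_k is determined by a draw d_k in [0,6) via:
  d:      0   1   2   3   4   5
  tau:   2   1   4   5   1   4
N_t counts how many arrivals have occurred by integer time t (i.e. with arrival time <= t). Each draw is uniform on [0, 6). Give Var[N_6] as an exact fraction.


26867903/34012224

Inter-arrival values over d=0..5: [2, 1, 4, 5, 1, 4]
Each d has probability 1/6, so the pmf of τ is: f(1) = 1/3, f(2) = 1/6, f(4) = 1/3, f(5) = 1/6
Let p_n(j) = P(N_n = j), with p_0 = [1]. Condition on τ_1: p_n(0) = P(τ > n), and for j >= 1, p_n(j) = Σ_{k<=n} f(k)·p_{n−k}(j−1)
p_1 = [2/3, 1/3]  (j = 0..1)
p_2 = [1/2, 7/18, 1/9]  (j = 0..2)
p_3 = [1/2, 5/18, 5/27, 1/27]  (j = 0..3)
p_4 = [1/6, 7/12, 17/108, 13/162, 1/81]  (j = 0..4)
p_5 = [0, 19/36, 19/54, 1/12, 8/243, 1/243]  (j = 0..5)
p_6 = [0, 11/36, 11/24, 13/72, 10/243, 19/1458, 1/729]  (j = 0..6)
E[N_6] = Σ j·p_6(j) = 11675/5832;  E[N_6²] = Σ j²·p_6(j) = 27979/5832
Var[N_6] = 27979/5832 − (11675/5832)² = 26867903/34012224


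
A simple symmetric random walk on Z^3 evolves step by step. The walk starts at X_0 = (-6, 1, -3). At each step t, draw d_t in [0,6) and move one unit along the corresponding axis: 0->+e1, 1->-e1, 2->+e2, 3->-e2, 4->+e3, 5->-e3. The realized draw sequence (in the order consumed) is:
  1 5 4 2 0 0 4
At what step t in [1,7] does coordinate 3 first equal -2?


t=0: X=(-6, 1, -3), d=1 → -e1, X_1=(-7, 1, -3)
t=1: X=(-7, 1, -3), d=5 → -e3, X_2=(-7, 1, -4)
t=2: X=(-7, 1, -4), d=4 → +e3, X_3=(-7, 1, -3)
t=3: X=(-7, 1, -3), d=2 → +e2, X_4=(-7, 2, -3)
t=4: X=(-7, 2, -3), d=0 → +e1, X_5=(-6, 2, -3)
t=5: X=(-6, 2, -3), d=0 → +e1, X_6=(-5, 2, -3)
t=6: X=(-5, 2, -3), d=4 → +e3, X_7=(-5, 2, -2)

7


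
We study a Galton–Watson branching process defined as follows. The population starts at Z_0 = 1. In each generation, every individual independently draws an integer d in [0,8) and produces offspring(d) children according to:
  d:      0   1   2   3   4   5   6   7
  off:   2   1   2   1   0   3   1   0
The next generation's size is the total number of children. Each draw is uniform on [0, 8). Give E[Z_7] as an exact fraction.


Outcome values over d=0..7: [2, 1, 2, 1, 0, 3, 1, 0]
Σy = 10, Σy² = 20, M = 8
μ = 10/8 = 5/4,  σ² = 20/8 − (5/4)² = 15/16
E[Z_0] = 1
E[Z_1] = 5/4·E[Z_0] = 5/4
E[Z_2] = 5/4·E[Z_1] = 25/16
E[Z_3] = 5/4·E[Z_2] = 125/64
E[Z_4] = 5/4·E[Z_3] = 625/256
E[Z_5] = 5/4·E[Z_4] = 3125/1024
E[Z_6] = 5/4·E[Z_5] = 15625/4096
E[Z_7] = 5/4·E[Z_6] = 78125/16384

78125/16384


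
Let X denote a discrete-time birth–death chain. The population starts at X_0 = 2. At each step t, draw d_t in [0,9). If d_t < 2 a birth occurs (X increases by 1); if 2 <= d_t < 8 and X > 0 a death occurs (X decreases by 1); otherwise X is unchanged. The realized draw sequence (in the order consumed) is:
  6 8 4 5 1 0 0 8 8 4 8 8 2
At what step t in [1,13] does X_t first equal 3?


7

t=0: X=2, d=6 → death, X_1=1
t=1: X=1, d=8 → hold, X_2=1
t=2: X=1, d=4 → death, X_3=0
t=3: X=0, d=5 → hold, X_4=0
t=4: X=0, d=1 → birth, X_5=1
t=5: X=1, d=0 → birth, X_6=2
t=6: X=2, d=0 → birth, X_7=3
t=7: X=3, d=8 → hold, X_8=3
t=8: X=3, d=8 → hold, X_9=3
t=9: X=3, d=4 → death, X_10=2
t=10: X=2, d=8 → hold, X_11=2
t=11: X=2, d=8 → hold, X_12=2
t=12: X=2, d=2 → death, X_13=1


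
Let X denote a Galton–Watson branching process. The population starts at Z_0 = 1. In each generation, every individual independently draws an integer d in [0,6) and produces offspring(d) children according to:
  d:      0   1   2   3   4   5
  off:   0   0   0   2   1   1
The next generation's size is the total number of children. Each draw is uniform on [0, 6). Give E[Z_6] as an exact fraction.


64/729

Outcome values over d=0..5: [0, 0, 0, 2, 1, 1]
Σy = 4, Σy² = 6, M = 6
μ = 4/6 = 2/3,  σ² = 6/6 − (2/3)² = 5/9
E[Z_0] = 1
E[Z_1] = 2/3·E[Z_0] = 2/3
E[Z_2] = 2/3·E[Z_1] = 4/9
E[Z_3] = 2/3·E[Z_2] = 8/27
E[Z_4] = 2/3·E[Z_3] = 16/81
E[Z_5] = 2/3·E[Z_4] = 32/243
E[Z_6] = 2/3·E[Z_5] = 64/729


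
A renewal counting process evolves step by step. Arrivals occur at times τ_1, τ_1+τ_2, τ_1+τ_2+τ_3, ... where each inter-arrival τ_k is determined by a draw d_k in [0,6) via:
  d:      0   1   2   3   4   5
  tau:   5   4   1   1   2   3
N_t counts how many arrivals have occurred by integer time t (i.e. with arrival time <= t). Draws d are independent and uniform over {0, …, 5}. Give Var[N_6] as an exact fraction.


29921351/34012224

Inter-arrival values over d=0..5: [5, 4, 1, 1, 2, 3]
Each d has probability 1/6, so the pmf of τ is: f(1) = 1/3, f(2) = 1/6, f(3) = 1/6, f(4) = 1/6, f(5) = 1/6
Let p_n(j) = P(N_n = j), with p_0 = [1]. Condition on τ_1: p_n(0) = P(τ > n), and for j >= 1, p_n(j) = Σ_{k<=n} f(k)·p_{n−k}(j−1)
p_1 = [2/3, 1/3]  (j = 0..1)
p_2 = [1/2, 7/18, 1/9]  (j = 0..2)
p_3 = [1/3, 4/9, 5/27, 1/27]  (j = 0..3)
p_4 = [1/6, 17/36, 29/108, 13/162, 1/81]  (j = 0..4)
p_5 = [0, 17/36, 19/54, 5/36, 8/243, 1/243]  (j = 0..5)
p_6 = [0, 5/18, 31/72, 137/648, 16/243, 19/1458, 1/729]  (j = 0..6)
E[N_6] = Σ j·p_6(j) = 12305/5832;  E[N_6²] = Σ j²·p_6(j) = 31093/5832
Var[N_6] = 31093/5832 − (12305/5832)² = 29921351/34012224


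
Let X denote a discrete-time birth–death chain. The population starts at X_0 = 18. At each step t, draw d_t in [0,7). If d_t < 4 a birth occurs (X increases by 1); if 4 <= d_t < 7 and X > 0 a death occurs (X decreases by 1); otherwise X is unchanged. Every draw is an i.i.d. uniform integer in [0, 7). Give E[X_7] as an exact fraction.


X can drop by at most 1 per step and X_0 = 18 > T = 7, so X_t >= 18 − t >= 11 > 0 for every t <= 7: the floor at 0 (the 'and X > 0' condition) never binds. Hence X_7 = X_0 + Σ_{t<7} Y_t with i.i.d. increments Y_t = y(d_t) ∈ {+1, −1, 0}.
Outcome values over d=0..6: [1, 1, 1, 1, -1, -1, -1]
Σy = 1, Σy² = 7, M = 7
μ = 1/7 = 1/7,  σ² = 7/7 − (1/7)² = 48/49
E[X_7] = 18 + 7·(1/7) = 19

19


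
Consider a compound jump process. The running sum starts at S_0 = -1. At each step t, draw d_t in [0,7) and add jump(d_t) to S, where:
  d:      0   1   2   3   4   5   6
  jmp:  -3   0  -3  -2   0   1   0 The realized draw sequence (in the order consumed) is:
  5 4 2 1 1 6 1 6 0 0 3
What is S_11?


t=0: S=-1, d=5, jump=1, S_1=0
t=1: S=0, d=4, jump=0, S_2=0
t=2: S=0, d=2, jump=-3, S_3=-3
t=3: S=-3, d=1, jump=0, S_4=-3
t=4: S=-3, d=1, jump=0, S_5=-3
t=5: S=-3, d=6, jump=0, S_6=-3
t=6: S=-3, d=1, jump=0, S_7=-3
t=7: S=-3, d=6, jump=0, S_8=-3
t=8: S=-3, d=0, jump=-3, S_9=-6
t=9: S=-6, d=0, jump=-3, S_10=-9
t=10: S=-9, d=3, jump=-2, S_11=-11

-11


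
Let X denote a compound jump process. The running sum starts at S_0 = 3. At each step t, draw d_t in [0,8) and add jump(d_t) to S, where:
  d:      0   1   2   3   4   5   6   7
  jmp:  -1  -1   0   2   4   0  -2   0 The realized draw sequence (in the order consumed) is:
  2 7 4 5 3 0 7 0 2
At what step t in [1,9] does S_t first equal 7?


t=0: S=3, d=2, jump=0, S_1=3
t=1: S=3, d=7, jump=0, S_2=3
t=2: S=3, d=4, jump=4, S_3=7
t=3: S=7, d=5, jump=0, S_4=7
t=4: S=7, d=3, jump=2, S_5=9
t=5: S=9, d=0, jump=-1, S_6=8
t=6: S=8, d=7, jump=0, S_7=8
t=7: S=8, d=0, jump=-1, S_8=7
t=8: S=7, d=2, jump=0, S_9=7

3


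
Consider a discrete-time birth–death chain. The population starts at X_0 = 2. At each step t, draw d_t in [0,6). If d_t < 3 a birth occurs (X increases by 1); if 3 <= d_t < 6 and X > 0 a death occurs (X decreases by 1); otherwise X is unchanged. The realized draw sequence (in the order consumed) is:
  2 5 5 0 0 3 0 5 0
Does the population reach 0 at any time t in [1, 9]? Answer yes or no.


no

t=0: X=2, d=2 → birth, X_1=3
t=1: X=3, d=5 → death, X_2=2
t=2: X=2, d=5 → death, X_3=1
t=3: X=1, d=0 → birth, X_4=2
t=4: X=2, d=0 → birth, X_5=3
t=5: X=3, d=3 → death, X_6=2
t=6: X=2, d=0 → birth, X_7=3
t=7: X=3, d=5 → death, X_8=2
t=8: X=2, d=0 → birth, X_9=3


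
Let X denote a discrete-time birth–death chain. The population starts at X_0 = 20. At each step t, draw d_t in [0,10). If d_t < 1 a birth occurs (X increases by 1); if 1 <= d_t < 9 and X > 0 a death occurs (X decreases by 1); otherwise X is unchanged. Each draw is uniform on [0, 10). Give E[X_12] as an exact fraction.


X can drop by at most 1 per step and X_0 = 20 > T = 12, so X_t >= 20 − t >= 8 > 0 for every t <= 12: the floor at 0 (the 'and X > 0' condition) never binds. Hence X_12 = X_0 + Σ_{t<12} Y_t with i.i.d. increments Y_t = y(d_t) ∈ {+1, −1, 0}.
Outcome values over d=0..9: [1, -1, -1, -1, -1, -1, -1, -1, -1, 0]
Σy = -7, Σy² = 9, M = 10
μ = -7/10 = -7/10,  σ² = 9/10 − (-7/10)² = 41/100
E[X_12] = 20 + 12·(-7/10) = 58/5

58/5


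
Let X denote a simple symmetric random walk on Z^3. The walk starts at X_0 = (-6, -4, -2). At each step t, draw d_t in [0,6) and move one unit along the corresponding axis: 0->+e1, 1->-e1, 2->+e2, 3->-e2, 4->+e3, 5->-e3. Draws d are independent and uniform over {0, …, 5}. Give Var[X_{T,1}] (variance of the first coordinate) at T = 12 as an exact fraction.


Outcome values over d=0..5: [1, -1, 0, 0, 0, 0]
Σy = 0, Σy² = 2, M = 6
μ = 0/6 = 0,  σ² = 2/6 − (0)² = 1/3
Independent increments: Var[X_12] = 12·σ² = 12·(1/3) = 4

4


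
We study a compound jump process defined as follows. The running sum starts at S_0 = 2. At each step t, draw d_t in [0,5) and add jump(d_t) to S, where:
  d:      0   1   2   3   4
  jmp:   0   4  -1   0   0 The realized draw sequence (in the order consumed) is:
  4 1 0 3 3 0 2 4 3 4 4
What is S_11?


5

t=0: S=2, d=4, jump=0, S_1=2
t=1: S=2, d=1, jump=4, S_2=6
t=2: S=6, d=0, jump=0, S_3=6
t=3: S=6, d=3, jump=0, S_4=6
t=4: S=6, d=3, jump=0, S_5=6
t=5: S=6, d=0, jump=0, S_6=6
t=6: S=6, d=2, jump=-1, S_7=5
t=7: S=5, d=4, jump=0, S_8=5
t=8: S=5, d=3, jump=0, S_9=5
t=9: S=5, d=4, jump=0, S_10=5
t=10: S=5, d=4, jump=0, S_11=5


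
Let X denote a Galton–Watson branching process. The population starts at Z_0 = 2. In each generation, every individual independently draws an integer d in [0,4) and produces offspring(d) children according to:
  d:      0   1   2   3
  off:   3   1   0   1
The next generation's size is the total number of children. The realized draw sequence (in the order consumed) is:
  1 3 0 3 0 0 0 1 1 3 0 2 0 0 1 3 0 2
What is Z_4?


16

gen 0: Z_0=2, draws=[1, 3], offspring=[1, 1], Z_1=2
gen 1: Z_1=2, draws=[0, 3], offspring=[3, 1], Z_2=4
gen 2: Z_2=4, draws=[0, 0, 0, 1], offspring=[3, 3, 3, 1], Z_3=10
gen 3: Z_3=10, draws=[1, 3, 0, 2, 0, 0, 1, 3, 0, 2], offspring=[1, 1, 3, 0, 3, 3, 1, 1, 3, 0], Z_4=16


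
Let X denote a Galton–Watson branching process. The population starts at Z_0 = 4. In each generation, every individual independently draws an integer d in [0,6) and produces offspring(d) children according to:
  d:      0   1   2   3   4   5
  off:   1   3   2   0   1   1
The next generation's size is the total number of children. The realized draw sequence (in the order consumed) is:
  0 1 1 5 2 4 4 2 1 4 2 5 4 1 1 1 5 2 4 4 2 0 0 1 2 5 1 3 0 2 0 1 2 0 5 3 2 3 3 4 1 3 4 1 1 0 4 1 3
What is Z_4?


gen 0: Z_0=4, draws=[0, 1, 1, 5], offspring=[1, 3, 3, 1], Z_1=8
gen 1: Z_1=8, draws=[2, 4, 4, 2, 1, 4, 2, 5], offspring=[2, 1, 1, 2, 3, 1, 2, 1], Z_2=13
gen 2: Z_2=13, draws=[4, 1, 1, 1, 5, 2, 4, 4, 2, 0, 0, 1, 2], offspring=[1, 3, 3, 3, 1, 2, 1, 1, 2, 1, 1, 3, 2], Z_3=24
gen 3: Z_3=24, draws=[5, 1, 3, 0, 2, 0, 1, 2, 0, 5, 3, 2, 3, 3, 4, 1, 3, 4, 1, 1, 0, 4, 1, 3], offspring=[1, 3, 0, 1, 2, 1, 3, 2, 1, 1, 0, 2, 0, 0, 1, 3, 0, 1, 3, 3, 1, 1, 3, 0], Z_4=33

33


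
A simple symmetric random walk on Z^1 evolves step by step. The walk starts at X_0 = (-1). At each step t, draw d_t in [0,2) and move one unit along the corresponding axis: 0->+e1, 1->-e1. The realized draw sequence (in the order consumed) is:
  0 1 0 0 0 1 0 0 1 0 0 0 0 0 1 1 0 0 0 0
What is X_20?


t=0: X=(-1), d=0 → +e1, X_1=(0)
t=1: X=(0), d=1 → -e1, X_2=(-1)
t=2: X=(-1), d=0 → +e1, X_3=(0)
t=3: X=(0), d=0 → +e1, X_4=(1)
t=4: X=(1), d=0 → +e1, X_5=(2)
t=5: X=(2), d=1 → -e1, X_6=(1)
t=6: X=(1), d=0 → +e1, X_7=(2)
t=7: X=(2), d=0 → +e1, X_8=(3)
t=8: X=(3), d=1 → -e1, X_9=(2)
t=9: X=(2), d=0 → +e1, X_10=(3)
t=10: X=(3), d=0 → +e1, X_11=(4)
t=11: X=(4), d=0 → +e1, X_12=(5)
t=12: X=(5), d=0 → +e1, X_13=(6)
t=13: X=(6), d=0 → +e1, X_14=(7)
t=14: X=(7), d=1 → -e1, X_15=(6)
t=15: X=(6), d=1 → -e1, X_16=(5)
t=16: X=(5), d=0 → +e1, X_17=(6)
t=17: X=(6), d=0 → +e1, X_18=(7)
t=18: X=(7), d=0 → +e1, X_19=(8)
t=19: X=(8), d=0 → +e1, X_20=(9)

(9)


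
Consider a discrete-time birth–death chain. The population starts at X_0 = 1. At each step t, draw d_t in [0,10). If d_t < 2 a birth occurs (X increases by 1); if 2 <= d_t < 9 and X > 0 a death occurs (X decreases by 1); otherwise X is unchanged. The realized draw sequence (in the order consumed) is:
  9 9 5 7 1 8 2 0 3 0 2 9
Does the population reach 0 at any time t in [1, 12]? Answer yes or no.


t=0: X=1, d=9 → hold, X_1=1
t=1: X=1, d=9 → hold, X_2=1
t=2: X=1, d=5 → death, X_3=0
t=3: X=0, d=7 → hold, X_4=0
t=4: X=0, d=1 → birth, X_5=1
t=5: X=1, d=8 → death, X_6=0
t=6: X=0, d=2 → hold, X_7=0
t=7: X=0, d=0 → birth, X_8=1
t=8: X=1, d=3 → death, X_9=0
t=9: X=0, d=0 → birth, X_10=1
t=10: X=1, d=2 → death, X_11=0
t=11: X=0, d=9 → hold, X_12=0

yes


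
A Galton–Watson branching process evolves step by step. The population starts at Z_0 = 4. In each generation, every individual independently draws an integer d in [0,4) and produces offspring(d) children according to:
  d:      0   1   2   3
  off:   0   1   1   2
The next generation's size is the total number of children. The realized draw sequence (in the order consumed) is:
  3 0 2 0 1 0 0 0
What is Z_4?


gen 0: Z_0=4, draws=[3, 0, 2, 0], offspring=[2, 0, 1, 0], Z_1=3
gen 1: Z_1=3, draws=[1, 0, 0], offspring=[1, 0, 0], Z_2=1
gen 2: Z_2=1, draws=[0], offspring=[0], Z_3=0
gen 3: Z_3=0, draws=[], offspring=[], Z_4=0

0
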